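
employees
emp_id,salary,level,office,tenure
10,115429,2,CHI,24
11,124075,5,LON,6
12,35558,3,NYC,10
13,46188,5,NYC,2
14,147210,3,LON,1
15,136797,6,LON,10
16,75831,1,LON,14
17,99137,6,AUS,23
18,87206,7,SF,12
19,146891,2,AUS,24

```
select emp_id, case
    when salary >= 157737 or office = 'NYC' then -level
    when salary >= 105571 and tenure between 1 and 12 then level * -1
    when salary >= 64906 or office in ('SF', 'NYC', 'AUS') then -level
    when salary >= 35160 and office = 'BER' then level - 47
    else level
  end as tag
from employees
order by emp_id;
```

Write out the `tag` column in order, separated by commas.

emp_id=10: salary >= 64906 or office in ('SF', 'NYC', 'AUS') → -2
emp_id=11: salary >= 105571 and tenure between 1 and 12 → -5
emp_id=12: salary >= 157737 or office = 'NYC' → -3
emp_id=13: salary >= 157737 or office = 'NYC' → -5
emp_id=14: salary >= 105571 and tenure between 1 and 12 → -3
emp_id=15: salary >= 105571 and tenure between 1 and 12 → -6
emp_id=16: salary >= 64906 or office in ('SF', 'NYC', 'AUS') → -1
emp_id=17: salary >= 64906 or office in ('SF', 'NYC', 'AUS') → -6
emp_id=18: salary >= 64906 or office in ('SF', 'NYC', 'AUS') → -7
emp_id=19: salary >= 64906 or office in ('SF', 'NYC', 'AUS') → -2

-2, -5, -3, -5, -3, -6, -1, -6, -7, -2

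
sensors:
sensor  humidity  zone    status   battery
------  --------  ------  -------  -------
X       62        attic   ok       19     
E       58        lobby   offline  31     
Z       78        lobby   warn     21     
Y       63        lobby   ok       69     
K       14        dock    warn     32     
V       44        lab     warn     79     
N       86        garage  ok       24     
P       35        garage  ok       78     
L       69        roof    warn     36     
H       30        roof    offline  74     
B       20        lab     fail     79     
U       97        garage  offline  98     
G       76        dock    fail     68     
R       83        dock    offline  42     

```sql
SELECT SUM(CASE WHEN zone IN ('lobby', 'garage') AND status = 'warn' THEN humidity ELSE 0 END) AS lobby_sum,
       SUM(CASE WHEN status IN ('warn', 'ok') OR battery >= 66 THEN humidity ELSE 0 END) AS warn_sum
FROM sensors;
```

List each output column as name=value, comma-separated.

lobby_sum=78, warn_sum=674

[lobby_sum: zone IN ('lobby', 'garage') AND status = 'warn']
sensor=X: ✗
sensor=E: ✗
sensor=Z: ✓ → 78
sensor=Y: ✗
sensor=K: ✗
sensor=V: ✗
sensor=N: ✗
sensor=P: ✗
sensor=L: ✗
sensor=H: ✗
sensor=B: ✗
sensor=U: ✗
sensor=G: ✗
sensor=R: ✗
lobby_sum = 78
—
[warn_sum: status IN ('warn', 'ok') OR battery >= 66]
sensor=X: ✓ → 62
sensor=E: ✗
sensor=Z: ✓ → 78
sensor=Y: ✓ → 63
sensor=K: ✓ → 14
sensor=V: ✓ → 44
sensor=N: ✓ → 86
sensor=P: ✓ → 35
sensor=L: ✓ → 69
sensor=H: ✓ → 30
sensor=B: ✓ → 20
sensor=U: ✓ → 97
sensor=G: ✓ → 76
sensor=R: ✗
warn_sum = 62 + 78 + 63 + 14 + 44 + 86 + 35 + 69 + 30 + 20 + 97 + 76 = 674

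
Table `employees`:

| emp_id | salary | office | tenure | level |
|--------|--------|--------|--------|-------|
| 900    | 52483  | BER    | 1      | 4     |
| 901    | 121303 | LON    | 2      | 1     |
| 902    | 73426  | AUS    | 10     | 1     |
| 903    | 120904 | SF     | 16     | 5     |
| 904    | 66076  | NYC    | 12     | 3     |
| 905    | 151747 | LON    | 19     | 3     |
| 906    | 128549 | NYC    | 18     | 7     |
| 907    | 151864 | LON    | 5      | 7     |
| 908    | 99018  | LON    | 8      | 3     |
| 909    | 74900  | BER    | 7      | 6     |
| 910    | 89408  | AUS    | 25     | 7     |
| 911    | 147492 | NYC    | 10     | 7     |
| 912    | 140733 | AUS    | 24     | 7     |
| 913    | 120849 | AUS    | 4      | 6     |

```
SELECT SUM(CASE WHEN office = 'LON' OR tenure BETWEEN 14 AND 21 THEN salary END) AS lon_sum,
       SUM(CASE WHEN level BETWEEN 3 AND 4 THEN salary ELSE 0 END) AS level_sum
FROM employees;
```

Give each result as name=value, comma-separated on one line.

lon_sum=773385, level_sum=369324

[lon_sum: office = 'LON' OR tenure BETWEEN 14 AND 21]
emp_id=900: ✗
emp_id=901: ✓ → 121303
emp_id=902: ✗
emp_id=903: ✓ → 120904
emp_id=904: ✗
emp_id=905: ✓ → 151747
emp_id=906: ✓ → 128549
emp_id=907: ✓ → 151864
emp_id=908: ✓ → 99018
emp_id=909: ✗
emp_id=910: ✗
emp_id=911: ✗
emp_id=912: ✗
emp_id=913: ✗
lon_sum = 121303 + 120904 + 151747 + 128549 + 151864 + 99018 = 773385
—
[level_sum: level BETWEEN 3 AND 4]
emp_id=900: ✓ → 52483
emp_id=901: ✗
emp_id=902: ✗
emp_id=903: ✗
emp_id=904: ✓ → 66076
emp_id=905: ✓ → 151747
emp_id=906: ✗
emp_id=907: ✗
emp_id=908: ✓ → 99018
emp_id=909: ✗
emp_id=910: ✗
emp_id=911: ✗
emp_id=912: ✗
emp_id=913: ✗
level_sum = 52483 + 66076 + 151747 + 99018 = 369324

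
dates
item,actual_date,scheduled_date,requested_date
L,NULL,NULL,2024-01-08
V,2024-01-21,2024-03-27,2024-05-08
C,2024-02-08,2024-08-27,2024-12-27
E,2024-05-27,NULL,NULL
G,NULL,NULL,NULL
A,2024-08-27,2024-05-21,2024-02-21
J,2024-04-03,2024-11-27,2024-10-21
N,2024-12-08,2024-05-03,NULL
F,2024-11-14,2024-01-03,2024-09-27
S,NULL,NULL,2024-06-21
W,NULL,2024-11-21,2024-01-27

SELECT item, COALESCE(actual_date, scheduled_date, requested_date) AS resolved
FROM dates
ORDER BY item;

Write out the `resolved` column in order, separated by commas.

item=A: actual_date=2024-08-27 → 2024-08-27
item=C: actual_date=2024-02-08 → 2024-02-08
item=E: actual_date=2024-05-27 → 2024-05-27
item=F: actual_date=2024-11-14 → 2024-11-14
item=G: actual_date=NULL, scheduled_date=NULL, requested_date=NULL (all NULL) → NULL
item=J: actual_date=2024-04-03 → 2024-04-03
item=L: actual_date=NULL, scheduled_date=NULL, requested_date=2024-01-08 → 2024-01-08
item=N: actual_date=2024-12-08 → 2024-12-08
item=S: actual_date=NULL, scheduled_date=NULL, requested_date=2024-06-21 → 2024-06-21
item=V: actual_date=2024-01-21 → 2024-01-21
item=W: actual_date=NULL, scheduled_date=2024-11-21 → 2024-11-21

2024-08-27, 2024-02-08, 2024-05-27, 2024-11-14, NULL, 2024-04-03, 2024-01-08, 2024-12-08, 2024-06-21, 2024-01-21, 2024-11-21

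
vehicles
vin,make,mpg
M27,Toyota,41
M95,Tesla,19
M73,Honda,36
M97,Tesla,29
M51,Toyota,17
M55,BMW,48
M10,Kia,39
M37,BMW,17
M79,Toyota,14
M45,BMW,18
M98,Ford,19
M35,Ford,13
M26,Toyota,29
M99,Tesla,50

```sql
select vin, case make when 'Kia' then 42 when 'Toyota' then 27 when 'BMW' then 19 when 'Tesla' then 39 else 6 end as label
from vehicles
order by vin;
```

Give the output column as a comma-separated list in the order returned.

vin=M10: make='Kia' → 42
vin=M26: make='Toyota' → 27
vin=M27: make='Toyota' → 27
vin=M35: ELSE → 6
vin=M37: make='BMW' → 19
vin=M45: make='BMW' → 19
vin=M51: make='Toyota' → 27
vin=M55: make='BMW' → 19
vin=M73: ELSE → 6
vin=M79: make='Toyota' → 27
vin=M95: make='Tesla' → 39
vin=M97: make='Tesla' → 39
vin=M98: ELSE → 6
vin=M99: make='Tesla' → 39

42, 27, 27, 6, 19, 19, 27, 19, 6, 27, 39, 39, 6, 39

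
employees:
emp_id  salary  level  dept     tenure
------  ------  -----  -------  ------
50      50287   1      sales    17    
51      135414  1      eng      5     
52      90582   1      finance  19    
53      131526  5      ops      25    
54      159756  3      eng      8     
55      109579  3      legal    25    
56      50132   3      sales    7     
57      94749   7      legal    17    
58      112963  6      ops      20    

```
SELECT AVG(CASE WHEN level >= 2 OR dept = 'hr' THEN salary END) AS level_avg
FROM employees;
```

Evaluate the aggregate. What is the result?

109784.1666666667

emp_id=50: ✗
emp_id=51: ✗
emp_id=52: ✗
emp_id=53: ✓ → 131526
emp_id=54: ✓ → 159756
emp_id=55: ✓ → 109579
emp_id=56: ✓ → 50132
emp_id=57: ✓ → 94749
emp_id=58: ✓ → 112963
level_avg = (131526 + 159756 + 109579 + 50132 + 94749 + 112963) / 6 = 109784.1666666667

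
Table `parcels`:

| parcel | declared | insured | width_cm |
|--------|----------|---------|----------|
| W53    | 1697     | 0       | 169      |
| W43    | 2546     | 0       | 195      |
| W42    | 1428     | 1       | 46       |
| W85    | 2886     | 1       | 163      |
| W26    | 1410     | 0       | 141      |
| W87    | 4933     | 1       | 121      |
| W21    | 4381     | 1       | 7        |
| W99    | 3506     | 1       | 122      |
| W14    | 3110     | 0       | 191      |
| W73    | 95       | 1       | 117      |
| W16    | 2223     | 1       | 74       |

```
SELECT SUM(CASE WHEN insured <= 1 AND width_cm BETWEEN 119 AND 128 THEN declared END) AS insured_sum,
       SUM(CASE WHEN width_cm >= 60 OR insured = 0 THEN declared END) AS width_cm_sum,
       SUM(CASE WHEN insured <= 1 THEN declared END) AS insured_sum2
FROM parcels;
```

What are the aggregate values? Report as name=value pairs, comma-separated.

[insured_sum: insured <= 1 AND width_cm BETWEEN 119 AND 128]
parcel=W53: ✗
parcel=W43: ✗
parcel=W42: ✗
parcel=W85: ✗
parcel=W26: ✗
parcel=W87: ✓ → 4933
parcel=W21: ✗
parcel=W99: ✓ → 3506
parcel=W14: ✗
parcel=W73: ✗
parcel=W16: ✗
insured_sum = 4933 + 3506 = 8439
—
[width_cm_sum: width_cm >= 60 OR insured = 0]
parcel=W53: ✓ → 1697
parcel=W43: ✓ → 2546
parcel=W42: ✗
parcel=W85: ✓ → 2886
parcel=W26: ✓ → 1410
parcel=W87: ✓ → 4933
parcel=W21: ✗
parcel=W99: ✓ → 3506
parcel=W14: ✓ → 3110
parcel=W73: ✓ → 95
parcel=W16: ✓ → 2223
width_cm_sum = 1697 + 2546 + 2886 + 1410 + 4933 + 3506 + 3110 + 95 + 2223 = 22406
—
[insured_sum2: insured <= 1]
parcel=W53: ✓ → 1697
parcel=W43: ✓ → 2546
parcel=W42: ✓ → 1428
parcel=W85: ✓ → 2886
parcel=W26: ✓ → 1410
parcel=W87: ✓ → 4933
parcel=W21: ✓ → 4381
parcel=W99: ✓ → 3506
parcel=W14: ✓ → 3110
parcel=W73: ✓ → 95
parcel=W16: ✓ → 2223
insured_sum2 = 1697 + 2546 + 1428 + 2886 + 1410 + 4933 + 4381 + 3506 + 3110 + 95 + 2223 = 28215

insured_sum=8439, width_cm_sum=22406, insured_sum2=28215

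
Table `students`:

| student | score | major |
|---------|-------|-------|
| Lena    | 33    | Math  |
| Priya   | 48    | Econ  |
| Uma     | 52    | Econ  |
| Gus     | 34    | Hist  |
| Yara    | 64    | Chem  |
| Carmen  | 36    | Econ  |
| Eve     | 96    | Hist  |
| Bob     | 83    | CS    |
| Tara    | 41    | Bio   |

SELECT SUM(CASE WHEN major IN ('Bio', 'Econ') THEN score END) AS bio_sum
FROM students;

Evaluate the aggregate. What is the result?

student=Lena: ✗
student=Priya: ✓ → 48
student=Uma: ✓ → 52
student=Gus: ✗
student=Yara: ✗
student=Carmen: ✓ → 36
student=Eve: ✗
student=Bob: ✗
student=Tara: ✓ → 41
bio_sum = 48 + 52 + 36 + 41 = 177

177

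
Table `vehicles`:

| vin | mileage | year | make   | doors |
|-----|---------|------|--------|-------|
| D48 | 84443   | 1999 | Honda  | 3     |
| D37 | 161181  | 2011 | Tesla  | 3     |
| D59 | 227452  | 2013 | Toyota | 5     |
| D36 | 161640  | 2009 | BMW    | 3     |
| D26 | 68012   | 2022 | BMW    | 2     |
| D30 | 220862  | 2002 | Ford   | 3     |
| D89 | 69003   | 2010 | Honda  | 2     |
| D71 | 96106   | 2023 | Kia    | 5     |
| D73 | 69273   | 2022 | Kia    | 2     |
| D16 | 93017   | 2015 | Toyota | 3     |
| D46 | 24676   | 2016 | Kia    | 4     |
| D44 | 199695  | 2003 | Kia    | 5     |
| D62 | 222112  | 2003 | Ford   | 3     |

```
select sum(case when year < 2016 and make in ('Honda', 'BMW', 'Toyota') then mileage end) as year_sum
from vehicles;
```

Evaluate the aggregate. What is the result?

635555

vin=D48: ✓ → 84443
vin=D37: ✗
vin=D59: ✓ → 227452
vin=D36: ✓ → 161640
vin=D26: ✗
vin=D30: ✗
vin=D89: ✓ → 69003
vin=D71: ✗
vin=D73: ✗
vin=D16: ✓ → 93017
vin=D46: ✗
vin=D44: ✗
vin=D62: ✗
year_sum = 84443 + 227452 + 161640 + 69003 + 93017 = 635555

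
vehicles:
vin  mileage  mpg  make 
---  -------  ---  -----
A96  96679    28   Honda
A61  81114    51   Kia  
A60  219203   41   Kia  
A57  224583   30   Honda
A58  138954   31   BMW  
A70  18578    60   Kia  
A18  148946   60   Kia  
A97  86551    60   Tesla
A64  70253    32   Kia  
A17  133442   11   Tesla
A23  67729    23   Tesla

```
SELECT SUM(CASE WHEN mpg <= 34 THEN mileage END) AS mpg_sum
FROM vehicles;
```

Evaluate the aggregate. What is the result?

vin=A96: ✓ → 96679
vin=A61: ✗
vin=A60: ✗
vin=A57: ✓ → 224583
vin=A58: ✓ → 138954
vin=A70: ✗
vin=A18: ✗
vin=A97: ✗
vin=A64: ✓ → 70253
vin=A17: ✓ → 133442
vin=A23: ✓ → 67729
mpg_sum = 96679 + 224583 + 138954 + 70253 + 133442 + 67729 = 731640

731640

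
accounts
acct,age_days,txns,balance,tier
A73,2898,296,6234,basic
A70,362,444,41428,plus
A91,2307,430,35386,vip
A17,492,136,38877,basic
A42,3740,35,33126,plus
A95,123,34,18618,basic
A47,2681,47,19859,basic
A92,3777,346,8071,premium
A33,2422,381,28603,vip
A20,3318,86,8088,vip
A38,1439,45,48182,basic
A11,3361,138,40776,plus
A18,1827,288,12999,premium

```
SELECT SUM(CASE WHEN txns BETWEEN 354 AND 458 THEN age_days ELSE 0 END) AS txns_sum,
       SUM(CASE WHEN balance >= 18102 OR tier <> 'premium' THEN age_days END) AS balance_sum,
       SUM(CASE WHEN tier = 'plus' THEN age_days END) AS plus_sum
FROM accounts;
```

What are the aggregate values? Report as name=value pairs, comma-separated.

txns_sum=5091, balance_sum=23143, plus_sum=7463

[txns_sum: txns BETWEEN 354 AND 458]
acct=A73: ✗
acct=A70: ✓ → 362
acct=A91: ✓ → 2307
acct=A17: ✗
acct=A42: ✗
acct=A95: ✗
acct=A47: ✗
acct=A92: ✗
acct=A33: ✓ → 2422
acct=A20: ✗
acct=A38: ✗
acct=A11: ✗
acct=A18: ✗
txns_sum = 362 + 2307 + 2422 = 5091
—
[balance_sum: balance >= 18102 OR tier <> 'premium']
acct=A73: ✓ → 2898
acct=A70: ✓ → 362
acct=A91: ✓ → 2307
acct=A17: ✓ → 492
acct=A42: ✓ → 3740
acct=A95: ✓ → 123
acct=A47: ✓ → 2681
acct=A92: ✗
acct=A33: ✓ → 2422
acct=A20: ✓ → 3318
acct=A38: ✓ → 1439
acct=A11: ✓ → 3361
acct=A18: ✗
balance_sum = 2898 + 362 + 2307 + 492 + 3740 + 123 + 2681 + 2422 + 3318 + 1439 + 3361 = 23143
—
[plus_sum: tier = 'plus']
acct=A73: ✗
acct=A70: ✓ → 362
acct=A91: ✗
acct=A17: ✗
acct=A42: ✓ → 3740
acct=A95: ✗
acct=A47: ✗
acct=A92: ✗
acct=A33: ✗
acct=A20: ✗
acct=A38: ✗
acct=A11: ✓ → 3361
acct=A18: ✗
plus_sum = 362 + 3740 + 3361 = 7463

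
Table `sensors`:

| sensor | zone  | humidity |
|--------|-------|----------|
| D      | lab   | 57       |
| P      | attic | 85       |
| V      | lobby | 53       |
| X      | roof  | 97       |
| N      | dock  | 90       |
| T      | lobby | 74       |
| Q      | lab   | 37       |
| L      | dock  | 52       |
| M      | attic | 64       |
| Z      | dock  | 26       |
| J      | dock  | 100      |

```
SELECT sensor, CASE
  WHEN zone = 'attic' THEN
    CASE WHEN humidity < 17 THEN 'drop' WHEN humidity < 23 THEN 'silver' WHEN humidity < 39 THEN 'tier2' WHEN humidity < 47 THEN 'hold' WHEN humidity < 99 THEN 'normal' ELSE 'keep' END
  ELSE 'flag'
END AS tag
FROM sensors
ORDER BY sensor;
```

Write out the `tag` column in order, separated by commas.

sensor=D: zone='lab' → outer ELSE → flag
sensor=J: zone='dock' → outer ELSE → flag
sensor=L: zone='dock' → outer ELSE → flag
sensor=M: zone='attic' → inner[humidity < 99] → normal
sensor=N: zone='dock' → outer ELSE → flag
sensor=P: zone='attic' → inner[humidity < 99] → normal
sensor=Q: zone='lab' → outer ELSE → flag
sensor=T: zone='lobby' → outer ELSE → flag
sensor=V: zone='lobby' → outer ELSE → flag
sensor=X: zone='roof' → outer ELSE → flag
sensor=Z: zone='dock' → outer ELSE → flag

flag, flag, flag, normal, flag, normal, flag, flag, flag, flag, flag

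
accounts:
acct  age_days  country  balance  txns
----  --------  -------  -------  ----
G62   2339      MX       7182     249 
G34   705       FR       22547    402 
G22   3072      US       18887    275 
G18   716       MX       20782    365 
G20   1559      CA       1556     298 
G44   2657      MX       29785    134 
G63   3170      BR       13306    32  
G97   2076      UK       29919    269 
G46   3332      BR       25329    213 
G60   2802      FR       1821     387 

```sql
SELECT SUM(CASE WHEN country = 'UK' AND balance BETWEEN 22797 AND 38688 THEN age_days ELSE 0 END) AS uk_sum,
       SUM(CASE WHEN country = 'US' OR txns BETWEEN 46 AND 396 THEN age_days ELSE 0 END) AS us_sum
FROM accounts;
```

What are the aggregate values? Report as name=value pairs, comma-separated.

uk_sum=2076, us_sum=18553

[uk_sum: country = 'UK' AND balance BETWEEN 22797 AND 38688]
acct=G62: ✗
acct=G34: ✗
acct=G22: ✗
acct=G18: ✗
acct=G20: ✗
acct=G44: ✗
acct=G63: ✗
acct=G97: ✓ → 2076
acct=G46: ✗
acct=G60: ✗
uk_sum = 2076
—
[us_sum: country = 'US' OR txns BETWEEN 46 AND 396]
acct=G62: ✓ → 2339
acct=G34: ✗
acct=G22: ✓ → 3072
acct=G18: ✓ → 716
acct=G20: ✓ → 1559
acct=G44: ✓ → 2657
acct=G63: ✗
acct=G97: ✓ → 2076
acct=G46: ✓ → 3332
acct=G60: ✓ → 2802
us_sum = 2339 + 3072 + 716 + 1559 + 2657 + 2076 + 3332 + 2802 = 18553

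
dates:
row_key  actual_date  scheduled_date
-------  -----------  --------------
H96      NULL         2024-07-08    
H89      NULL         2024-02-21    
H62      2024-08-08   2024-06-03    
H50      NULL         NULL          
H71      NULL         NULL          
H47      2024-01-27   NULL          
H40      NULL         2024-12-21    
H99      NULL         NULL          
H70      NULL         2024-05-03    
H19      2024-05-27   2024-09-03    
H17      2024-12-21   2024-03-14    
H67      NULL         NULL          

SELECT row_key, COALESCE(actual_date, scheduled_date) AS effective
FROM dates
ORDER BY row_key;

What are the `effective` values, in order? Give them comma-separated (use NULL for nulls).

2024-12-21, 2024-05-27, 2024-12-21, 2024-01-27, NULL, 2024-08-08, NULL, 2024-05-03, NULL, 2024-02-21, 2024-07-08, NULL

row_key=H17: actual_date=2024-12-21 → 2024-12-21
row_key=H19: actual_date=2024-05-27 → 2024-05-27
row_key=H40: actual_date=NULL, scheduled_date=2024-12-21 → 2024-12-21
row_key=H47: actual_date=2024-01-27 → 2024-01-27
row_key=H50: actual_date=NULL, scheduled_date=NULL (all NULL) → NULL
row_key=H62: actual_date=2024-08-08 → 2024-08-08
row_key=H67: actual_date=NULL, scheduled_date=NULL (all NULL) → NULL
row_key=H70: actual_date=NULL, scheduled_date=2024-05-03 → 2024-05-03
row_key=H71: actual_date=NULL, scheduled_date=NULL (all NULL) → NULL
row_key=H89: actual_date=NULL, scheduled_date=2024-02-21 → 2024-02-21
row_key=H96: actual_date=NULL, scheduled_date=2024-07-08 → 2024-07-08
row_key=H99: actual_date=NULL, scheduled_date=NULL (all NULL) → NULL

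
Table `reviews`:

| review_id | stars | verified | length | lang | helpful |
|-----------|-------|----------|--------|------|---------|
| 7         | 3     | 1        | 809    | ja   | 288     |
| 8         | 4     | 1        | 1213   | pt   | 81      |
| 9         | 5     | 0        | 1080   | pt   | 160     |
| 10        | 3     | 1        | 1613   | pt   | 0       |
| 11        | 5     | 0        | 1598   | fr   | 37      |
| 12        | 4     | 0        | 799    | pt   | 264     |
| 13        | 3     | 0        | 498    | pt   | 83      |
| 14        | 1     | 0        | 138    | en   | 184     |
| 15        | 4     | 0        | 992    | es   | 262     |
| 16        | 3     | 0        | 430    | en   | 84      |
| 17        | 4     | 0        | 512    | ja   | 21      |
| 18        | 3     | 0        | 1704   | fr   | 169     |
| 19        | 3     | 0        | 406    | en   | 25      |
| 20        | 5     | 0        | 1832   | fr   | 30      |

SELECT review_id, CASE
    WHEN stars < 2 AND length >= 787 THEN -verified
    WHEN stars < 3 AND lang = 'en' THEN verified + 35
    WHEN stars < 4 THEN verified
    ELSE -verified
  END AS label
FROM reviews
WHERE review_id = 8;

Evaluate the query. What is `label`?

-1

review_id = 8: stars=4, verified=1, length=1213, lang=pt, helpful=81.
stars < 2 AND length >= 787 → false
stars < 3 AND lang = 'en' → false
stars < 4 → false
No prior WHEN matched → ELSE → -1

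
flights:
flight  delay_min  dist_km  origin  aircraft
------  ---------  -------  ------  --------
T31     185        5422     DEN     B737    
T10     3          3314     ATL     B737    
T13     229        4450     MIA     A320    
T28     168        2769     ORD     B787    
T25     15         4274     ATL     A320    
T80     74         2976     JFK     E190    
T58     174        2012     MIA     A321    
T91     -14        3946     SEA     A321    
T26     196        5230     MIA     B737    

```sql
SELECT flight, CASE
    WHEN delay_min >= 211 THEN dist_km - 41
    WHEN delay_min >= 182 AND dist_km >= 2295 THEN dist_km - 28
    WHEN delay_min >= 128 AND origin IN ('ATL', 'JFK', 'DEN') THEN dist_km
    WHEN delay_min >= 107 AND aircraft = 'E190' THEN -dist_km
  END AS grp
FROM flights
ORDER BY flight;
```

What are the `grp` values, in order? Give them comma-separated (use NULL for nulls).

flight=T10: (no match → NULL) → NULL
flight=T13: delay_min >= 211 → 4409
flight=T25: (no match → NULL) → NULL
flight=T26: delay_min >= 182 AND dist_km >= 2295 → 5202
flight=T28: (no match → NULL) → NULL
flight=T31: delay_min >= 182 AND dist_km >= 2295 → 5394
flight=T58: (no match → NULL) → NULL
flight=T80: (no match → NULL) → NULL
flight=T91: (no match → NULL) → NULL

NULL, 4409, NULL, 5202, NULL, 5394, NULL, NULL, NULL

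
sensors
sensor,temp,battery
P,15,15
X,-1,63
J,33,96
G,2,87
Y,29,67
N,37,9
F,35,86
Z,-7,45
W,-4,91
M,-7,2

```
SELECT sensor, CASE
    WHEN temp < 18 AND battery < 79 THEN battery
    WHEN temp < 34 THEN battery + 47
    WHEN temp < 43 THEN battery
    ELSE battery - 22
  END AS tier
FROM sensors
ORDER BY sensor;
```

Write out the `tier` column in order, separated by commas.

86, 134, 143, 2, 9, 15, 138, 63, 114, 45

sensor=F: temp < 43 → 86
sensor=G: temp < 34 → 134
sensor=J: temp < 34 → 143
sensor=M: temp < 18 AND battery < 79 → 2
sensor=N: temp < 43 → 9
sensor=P: temp < 18 AND battery < 79 → 15
sensor=W: temp < 34 → 138
sensor=X: temp < 18 AND battery < 79 → 63
sensor=Y: temp < 34 → 114
sensor=Z: temp < 18 AND battery < 79 → 45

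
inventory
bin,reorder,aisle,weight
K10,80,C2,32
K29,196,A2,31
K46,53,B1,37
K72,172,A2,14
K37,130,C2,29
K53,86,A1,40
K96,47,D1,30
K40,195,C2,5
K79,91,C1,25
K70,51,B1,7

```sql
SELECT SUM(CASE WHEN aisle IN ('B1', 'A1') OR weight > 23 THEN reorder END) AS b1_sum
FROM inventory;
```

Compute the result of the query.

734

bin=K10: ✓ → 80
bin=K29: ✓ → 196
bin=K46: ✓ → 53
bin=K72: ✗
bin=K37: ✓ → 130
bin=K53: ✓ → 86
bin=K96: ✓ → 47
bin=K40: ✗
bin=K79: ✓ → 91
bin=K70: ✓ → 51
b1_sum = 80 + 196 + 53 + 130 + 86 + 47 + 91 + 51 = 734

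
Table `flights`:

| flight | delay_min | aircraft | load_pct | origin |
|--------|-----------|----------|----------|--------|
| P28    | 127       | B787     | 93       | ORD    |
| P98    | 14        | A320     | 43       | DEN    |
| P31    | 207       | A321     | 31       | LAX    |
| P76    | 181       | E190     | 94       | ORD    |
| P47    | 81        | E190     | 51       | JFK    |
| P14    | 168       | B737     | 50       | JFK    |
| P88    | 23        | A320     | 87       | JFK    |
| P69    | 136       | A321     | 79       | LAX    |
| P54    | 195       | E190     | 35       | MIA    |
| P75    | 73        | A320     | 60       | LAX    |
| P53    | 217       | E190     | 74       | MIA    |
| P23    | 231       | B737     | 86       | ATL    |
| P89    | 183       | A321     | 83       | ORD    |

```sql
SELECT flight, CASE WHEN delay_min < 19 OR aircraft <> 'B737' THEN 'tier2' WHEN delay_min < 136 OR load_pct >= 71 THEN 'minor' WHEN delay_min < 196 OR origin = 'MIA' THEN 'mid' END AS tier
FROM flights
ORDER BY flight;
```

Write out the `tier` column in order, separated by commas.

flight=P14: delay_min < 196 OR origin = 'MIA' → mid
flight=P23: delay_min < 136 OR load_pct >= 71 → minor
flight=P28: delay_min < 19 OR aircraft <> 'B737' → tier2
flight=P31: delay_min < 19 OR aircraft <> 'B737' → tier2
flight=P47: delay_min < 19 OR aircraft <> 'B737' → tier2
flight=P53: delay_min < 19 OR aircraft <> 'B737' → tier2
flight=P54: delay_min < 19 OR aircraft <> 'B737' → tier2
flight=P69: delay_min < 19 OR aircraft <> 'B737' → tier2
flight=P75: delay_min < 19 OR aircraft <> 'B737' → tier2
flight=P76: delay_min < 19 OR aircraft <> 'B737' → tier2
flight=P88: delay_min < 19 OR aircraft <> 'B737' → tier2
flight=P89: delay_min < 19 OR aircraft <> 'B737' → tier2
flight=P98: delay_min < 19 OR aircraft <> 'B737' → tier2

mid, minor, tier2, tier2, tier2, tier2, tier2, tier2, tier2, tier2, tier2, tier2, tier2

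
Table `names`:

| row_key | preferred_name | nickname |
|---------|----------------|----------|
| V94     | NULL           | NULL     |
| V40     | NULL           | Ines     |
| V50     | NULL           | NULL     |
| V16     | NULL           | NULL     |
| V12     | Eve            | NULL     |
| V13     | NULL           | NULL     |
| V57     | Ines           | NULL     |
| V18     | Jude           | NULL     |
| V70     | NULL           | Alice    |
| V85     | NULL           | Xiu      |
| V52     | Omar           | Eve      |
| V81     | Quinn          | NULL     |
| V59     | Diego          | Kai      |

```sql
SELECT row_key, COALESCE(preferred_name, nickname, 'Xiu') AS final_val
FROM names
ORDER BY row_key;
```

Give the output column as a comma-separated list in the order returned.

Eve, Xiu, Xiu, Jude, Ines, Xiu, Omar, Ines, Diego, Alice, Quinn, Xiu, Xiu

row_key=V12: preferred_name=Eve → Eve
row_key=V13: preferred_name=NULL, nickname=NULL, → literal Xiu → Xiu
row_key=V16: preferred_name=NULL, nickname=NULL, → literal Xiu → Xiu
row_key=V18: preferred_name=Jude → Jude
row_key=V40: preferred_name=NULL, nickname=Ines → Ines
row_key=V50: preferred_name=NULL, nickname=NULL, → literal Xiu → Xiu
row_key=V52: preferred_name=Omar → Omar
row_key=V57: preferred_name=Ines → Ines
row_key=V59: preferred_name=Diego → Diego
row_key=V70: preferred_name=NULL, nickname=Alice → Alice
row_key=V81: preferred_name=Quinn → Quinn
row_key=V85: preferred_name=NULL, nickname=Xiu → Xiu
row_key=V94: preferred_name=NULL, nickname=NULL, → literal Xiu → Xiu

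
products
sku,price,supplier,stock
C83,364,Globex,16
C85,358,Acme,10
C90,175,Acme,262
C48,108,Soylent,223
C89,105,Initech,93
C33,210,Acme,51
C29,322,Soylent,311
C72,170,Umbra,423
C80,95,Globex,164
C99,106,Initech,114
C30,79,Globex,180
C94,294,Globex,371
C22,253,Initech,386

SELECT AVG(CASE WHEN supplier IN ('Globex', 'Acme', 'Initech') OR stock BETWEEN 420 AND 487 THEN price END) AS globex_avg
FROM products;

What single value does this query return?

200.8181818182

sku=C83: ✓ → 364
sku=C85: ✓ → 358
sku=C90: ✓ → 175
sku=C48: ✗
sku=C89: ✓ → 105
sku=C33: ✓ → 210
sku=C29: ✗
sku=C72: ✓ → 170
sku=C80: ✓ → 95
sku=C99: ✓ → 106
sku=C30: ✓ → 79
sku=C94: ✓ → 294
sku=C22: ✓ → 253
globex_avg = (364 + 358 + 175 + 105 + 210 + 170 + 95 + 106 + 79 + 294 + 253) / 11 = 200.8181818182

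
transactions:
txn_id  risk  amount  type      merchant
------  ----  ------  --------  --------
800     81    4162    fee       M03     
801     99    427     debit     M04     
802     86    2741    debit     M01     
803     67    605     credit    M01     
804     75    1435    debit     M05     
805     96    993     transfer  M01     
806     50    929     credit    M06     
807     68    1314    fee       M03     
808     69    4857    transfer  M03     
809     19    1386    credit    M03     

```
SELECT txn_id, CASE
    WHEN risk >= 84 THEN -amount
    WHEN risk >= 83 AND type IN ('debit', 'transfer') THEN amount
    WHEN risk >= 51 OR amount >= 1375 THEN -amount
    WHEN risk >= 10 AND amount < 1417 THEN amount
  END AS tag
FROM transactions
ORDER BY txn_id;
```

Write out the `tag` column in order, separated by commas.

-4162, -427, -2741, -605, -1435, -993, 929, -1314, -4857, -1386

txn_id=800: risk >= 51 OR amount >= 1375 → -4162
txn_id=801: risk >= 84 → -427
txn_id=802: risk >= 84 → -2741
txn_id=803: risk >= 51 OR amount >= 1375 → -605
txn_id=804: risk >= 51 OR amount >= 1375 → -1435
txn_id=805: risk >= 84 → -993
txn_id=806: risk >= 10 AND amount < 1417 → 929
txn_id=807: risk >= 51 OR amount >= 1375 → -1314
txn_id=808: risk >= 51 OR amount >= 1375 → -4857
txn_id=809: risk >= 51 OR amount >= 1375 → -1386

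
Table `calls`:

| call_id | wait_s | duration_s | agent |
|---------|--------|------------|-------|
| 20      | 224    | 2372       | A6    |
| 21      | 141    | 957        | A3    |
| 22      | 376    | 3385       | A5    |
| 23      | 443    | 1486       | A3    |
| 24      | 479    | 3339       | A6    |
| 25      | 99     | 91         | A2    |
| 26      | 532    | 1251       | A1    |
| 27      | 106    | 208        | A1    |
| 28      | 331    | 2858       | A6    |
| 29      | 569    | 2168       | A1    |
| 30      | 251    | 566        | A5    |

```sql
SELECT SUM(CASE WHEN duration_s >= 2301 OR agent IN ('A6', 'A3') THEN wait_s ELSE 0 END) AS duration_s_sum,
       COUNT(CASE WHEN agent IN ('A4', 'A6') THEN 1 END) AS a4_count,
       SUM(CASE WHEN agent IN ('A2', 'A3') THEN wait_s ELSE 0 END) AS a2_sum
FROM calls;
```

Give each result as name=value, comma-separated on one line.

[duration_s_sum: duration_s >= 2301 OR agent IN ('A6', 'A3')]
call_id=20: ✓ → 224
call_id=21: ✓ → 141
call_id=22: ✓ → 376
call_id=23: ✓ → 443
call_id=24: ✓ → 479
call_id=25: ✗
call_id=26: ✗
call_id=27: ✗
call_id=28: ✓ → 331
call_id=29: ✗
call_id=30: ✗
duration_s_sum = 224 + 141 + 376 + 443 + 479 + 331 = 1994
—
[a4_count: agent IN ('A4', 'A6')]
call_id=20: ✓ → 1
call_id=21: ✗
call_id=22: ✗
call_id=23: ✗
call_id=24: ✓ → 1
call_id=25: ✗
call_id=26: ✗
call_id=27: ✗
call_id=28: ✓ → 1
call_id=29: ✗
call_id=30: ✗
a4_count = COUNT(1, 1, 1) = 3
—
[a2_sum: agent IN ('A2', 'A3')]
call_id=20: ✗
call_id=21: ✓ → 141
call_id=22: ✗
call_id=23: ✓ → 443
call_id=24: ✗
call_id=25: ✓ → 99
call_id=26: ✗
call_id=27: ✗
call_id=28: ✗
call_id=29: ✗
call_id=30: ✗
a2_sum = 141 + 443 + 99 = 683

duration_s_sum=1994, a4_count=3, a2_sum=683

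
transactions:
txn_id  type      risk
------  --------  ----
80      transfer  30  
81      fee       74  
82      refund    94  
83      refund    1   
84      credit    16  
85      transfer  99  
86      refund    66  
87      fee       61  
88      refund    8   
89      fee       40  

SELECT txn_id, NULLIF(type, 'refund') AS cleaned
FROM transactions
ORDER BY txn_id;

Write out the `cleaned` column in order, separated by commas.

transfer, fee, NULL, NULL, credit, transfer, NULL, fee, NULL, fee

txn_id=80: type=transfer vs refund: differ → transfer
txn_id=81: type=fee vs refund: differ → fee
txn_id=82: type=refund vs refund: equal → NULL
txn_id=83: type=refund vs refund: equal → NULL
txn_id=84: type=credit vs refund: differ → credit
txn_id=85: type=transfer vs refund: differ → transfer
txn_id=86: type=refund vs refund: equal → NULL
txn_id=87: type=fee vs refund: differ → fee
txn_id=88: type=refund vs refund: equal → NULL
txn_id=89: type=fee vs refund: differ → fee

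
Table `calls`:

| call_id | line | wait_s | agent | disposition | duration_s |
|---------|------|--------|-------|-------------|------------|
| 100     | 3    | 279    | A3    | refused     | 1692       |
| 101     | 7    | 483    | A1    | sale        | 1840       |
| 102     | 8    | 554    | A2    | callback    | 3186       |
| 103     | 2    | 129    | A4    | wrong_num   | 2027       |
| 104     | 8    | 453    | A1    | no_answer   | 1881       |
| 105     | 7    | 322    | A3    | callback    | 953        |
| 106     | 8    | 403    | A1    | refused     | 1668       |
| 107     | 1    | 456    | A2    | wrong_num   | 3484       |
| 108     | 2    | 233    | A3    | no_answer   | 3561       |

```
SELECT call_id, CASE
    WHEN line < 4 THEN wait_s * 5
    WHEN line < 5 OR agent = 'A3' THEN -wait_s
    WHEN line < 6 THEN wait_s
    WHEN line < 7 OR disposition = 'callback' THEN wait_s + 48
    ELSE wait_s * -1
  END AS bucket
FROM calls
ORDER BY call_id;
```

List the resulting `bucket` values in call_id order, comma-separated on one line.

1395, -483, 602, 645, -453, -322, -403, 2280, 1165

call_id=100: line < 4 → 1395
call_id=101: ELSE → -483
call_id=102: line < 7 OR disposition = 'callback' → 602
call_id=103: line < 4 → 645
call_id=104: ELSE → -453
call_id=105: line < 5 OR agent = 'A3' → -322
call_id=106: ELSE → -403
call_id=107: line < 4 → 2280
call_id=108: line < 4 → 1165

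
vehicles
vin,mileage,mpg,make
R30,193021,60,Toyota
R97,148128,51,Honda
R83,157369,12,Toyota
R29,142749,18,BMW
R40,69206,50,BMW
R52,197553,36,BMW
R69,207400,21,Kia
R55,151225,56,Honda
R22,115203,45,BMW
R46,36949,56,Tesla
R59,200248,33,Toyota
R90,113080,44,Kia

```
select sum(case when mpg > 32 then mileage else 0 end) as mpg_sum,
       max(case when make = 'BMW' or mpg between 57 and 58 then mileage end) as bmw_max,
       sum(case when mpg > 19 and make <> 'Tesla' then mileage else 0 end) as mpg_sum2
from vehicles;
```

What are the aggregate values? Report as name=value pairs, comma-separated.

[mpg_sum: mpg > 32]
vin=R30: ✓ → 193021
vin=R97: ✓ → 148128
vin=R83: ✗
vin=R29: ✗
vin=R40: ✓ → 69206
vin=R52: ✓ → 197553
vin=R69: ✗
vin=R55: ✓ → 151225
vin=R22: ✓ → 115203
vin=R46: ✓ → 36949
vin=R59: ✓ → 200248
vin=R90: ✓ → 113080
mpg_sum = 193021 + 148128 + 69206 + 197553 + 151225 + 115203 + 36949 + 200248 + 113080 = 1224613
—
[bmw_max: make = 'BMW' or mpg between 57 and 58]
vin=R30: ✗
vin=R97: ✗
vin=R83: ✗
vin=R29: ✓ → 142749
vin=R40: ✓ → 69206
vin=R52: ✓ → 197553
vin=R69: ✗
vin=R55: ✗
vin=R22: ✓ → 115203
vin=R46: ✗
vin=R59: ✗
vin=R90: ✗
bmw_max = MAX(142749, 69206, 197553, 115203) = 197553
—
[mpg_sum2: mpg > 19 and make <> 'Tesla']
vin=R30: ✓ → 193021
vin=R97: ✓ → 148128
vin=R83: ✗
vin=R29: ✗
vin=R40: ✓ → 69206
vin=R52: ✓ → 197553
vin=R69: ✓ → 207400
vin=R55: ✓ → 151225
vin=R22: ✓ → 115203
vin=R46: ✗
vin=R59: ✓ → 200248
vin=R90: ✓ → 113080
mpg_sum2 = 193021 + 148128 + 69206 + 197553 + 207400 + 151225 + 115203 + 200248 + 113080 = 1395064

mpg_sum=1224613, bmw_max=197553, mpg_sum2=1395064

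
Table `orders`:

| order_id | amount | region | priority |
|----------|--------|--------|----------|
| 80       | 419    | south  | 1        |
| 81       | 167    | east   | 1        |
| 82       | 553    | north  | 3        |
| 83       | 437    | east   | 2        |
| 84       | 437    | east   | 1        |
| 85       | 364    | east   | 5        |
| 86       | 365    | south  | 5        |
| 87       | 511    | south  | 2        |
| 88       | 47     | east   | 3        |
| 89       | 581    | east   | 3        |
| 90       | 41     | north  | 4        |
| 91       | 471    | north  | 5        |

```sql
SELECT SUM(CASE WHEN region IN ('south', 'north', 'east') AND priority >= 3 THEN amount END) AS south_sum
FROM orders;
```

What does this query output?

2422

order_id=80: ✗
order_id=81: ✗
order_id=82: ✓ → 553
order_id=83: ✗
order_id=84: ✗
order_id=85: ✓ → 364
order_id=86: ✓ → 365
order_id=87: ✗
order_id=88: ✓ → 47
order_id=89: ✓ → 581
order_id=90: ✓ → 41
order_id=91: ✓ → 471
south_sum = 553 + 364 + 365 + 47 + 581 + 41 + 471 = 2422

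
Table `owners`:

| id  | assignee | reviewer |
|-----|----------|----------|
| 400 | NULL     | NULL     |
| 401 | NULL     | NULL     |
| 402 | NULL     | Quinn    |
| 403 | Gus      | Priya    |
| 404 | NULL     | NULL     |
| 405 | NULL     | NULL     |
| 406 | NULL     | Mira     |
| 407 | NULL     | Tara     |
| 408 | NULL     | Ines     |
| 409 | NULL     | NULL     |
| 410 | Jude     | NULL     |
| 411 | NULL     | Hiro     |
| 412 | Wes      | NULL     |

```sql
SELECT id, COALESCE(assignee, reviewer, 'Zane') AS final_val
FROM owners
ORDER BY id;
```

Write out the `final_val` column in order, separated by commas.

id=400: assignee=NULL, reviewer=NULL, → literal Zane → Zane
id=401: assignee=NULL, reviewer=NULL, → literal Zane → Zane
id=402: assignee=NULL, reviewer=Quinn → Quinn
id=403: assignee=Gus → Gus
id=404: assignee=NULL, reviewer=NULL, → literal Zane → Zane
id=405: assignee=NULL, reviewer=NULL, → literal Zane → Zane
id=406: assignee=NULL, reviewer=Mira → Mira
id=407: assignee=NULL, reviewer=Tara → Tara
id=408: assignee=NULL, reviewer=Ines → Ines
id=409: assignee=NULL, reviewer=NULL, → literal Zane → Zane
id=410: assignee=Jude → Jude
id=411: assignee=NULL, reviewer=Hiro → Hiro
id=412: assignee=Wes → Wes

Zane, Zane, Quinn, Gus, Zane, Zane, Mira, Tara, Ines, Zane, Jude, Hiro, Wes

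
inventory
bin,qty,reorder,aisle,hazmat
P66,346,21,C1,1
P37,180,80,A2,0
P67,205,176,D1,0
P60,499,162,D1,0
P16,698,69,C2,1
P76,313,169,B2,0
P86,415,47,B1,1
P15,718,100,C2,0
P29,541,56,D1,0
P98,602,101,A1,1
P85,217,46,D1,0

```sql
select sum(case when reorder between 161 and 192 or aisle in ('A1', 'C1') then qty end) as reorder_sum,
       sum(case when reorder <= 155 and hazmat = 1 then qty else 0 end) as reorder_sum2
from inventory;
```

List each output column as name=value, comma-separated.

reorder_sum=1965, reorder_sum2=2061

[reorder_sum: reorder between 161 and 192 or aisle in ('A1', 'C1')]
bin=P66: ✓ → 346
bin=P37: ✗
bin=P67: ✓ → 205
bin=P60: ✓ → 499
bin=P16: ✗
bin=P76: ✓ → 313
bin=P86: ✗
bin=P15: ✗
bin=P29: ✗
bin=P98: ✓ → 602
bin=P85: ✗
reorder_sum = 346 + 205 + 499 + 313 + 602 = 1965
—
[reorder_sum2: reorder <= 155 and hazmat = 1]
bin=P66: ✓ → 346
bin=P37: ✗
bin=P67: ✗
bin=P60: ✗
bin=P16: ✓ → 698
bin=P76: ✗
bin=P86: ✓ → 415
bin=P15: ✗
bin=P29: ✗
bin=P98: ✓ → 602
bin=P85: ✗
reorder_sum2 = 346 + 698 + 415 + 602 = 2061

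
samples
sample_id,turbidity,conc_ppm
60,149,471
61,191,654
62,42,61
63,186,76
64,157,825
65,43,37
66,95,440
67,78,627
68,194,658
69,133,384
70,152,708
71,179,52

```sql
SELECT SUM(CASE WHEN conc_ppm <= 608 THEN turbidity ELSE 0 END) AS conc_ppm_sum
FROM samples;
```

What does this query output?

827

sample_id=60: ✓ → 149
sample_id=61: ✗
sample_id=62: ✓ → 42
sample_id=63: ✓ → 186
sample_id=64: ✗
sample_id=65: ✓ → 43
sample_id=66: ✓ → 95
sample_id=67: ✗
sample_id=68: ✗
sample_id=69: ✓ → 133
sample_id=70: ✗
sample_id=71: ✓ → 179
conc_ppm_sum = 149 + 42 + 186 + 43 + 95 + 133 + 179 = 827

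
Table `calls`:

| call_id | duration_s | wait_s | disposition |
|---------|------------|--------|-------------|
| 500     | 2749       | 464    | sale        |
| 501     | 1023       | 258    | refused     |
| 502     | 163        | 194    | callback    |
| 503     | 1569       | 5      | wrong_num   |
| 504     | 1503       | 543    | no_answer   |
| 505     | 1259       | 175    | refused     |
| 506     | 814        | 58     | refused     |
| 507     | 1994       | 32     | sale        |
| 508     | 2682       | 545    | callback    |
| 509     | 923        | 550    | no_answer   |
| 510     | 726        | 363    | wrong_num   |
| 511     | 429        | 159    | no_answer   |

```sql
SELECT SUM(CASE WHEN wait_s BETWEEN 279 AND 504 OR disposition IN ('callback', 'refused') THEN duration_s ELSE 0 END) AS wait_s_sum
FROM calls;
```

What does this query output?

9416

call_id=500: ✓ → 2749
call_id=501: ✓ → 1023
call_id=502: ✓ → 163
call_id=503: ✗
call_id=504: ✗
call_id=505: ✓ → 1259
call_id=506: ✓ → 814
call_id=507: ✗
call_id=508: ✓ → 2682
call_id=509: ✗
call_id=510: ✓ → 726
call_id=511: ✗
wait_s_sum = 2749 + 1023 + 163 + 1259 + 814 + 2682 + 726 = 9416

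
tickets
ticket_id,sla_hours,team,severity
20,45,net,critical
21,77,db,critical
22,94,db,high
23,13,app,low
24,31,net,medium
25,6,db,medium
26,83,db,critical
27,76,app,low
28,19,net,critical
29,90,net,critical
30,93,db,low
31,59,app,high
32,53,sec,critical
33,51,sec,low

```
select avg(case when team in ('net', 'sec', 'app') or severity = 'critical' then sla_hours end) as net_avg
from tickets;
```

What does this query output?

ticket_id=20: ✓ → 45
ticket_id=21: ✓ → 77
ticket_id=22: ✗
ticket_id=23: ✓ → 13
ticket_id=24: ✓ → 31
ticket_id=25: ✗
ticket_id=26: ✓ → 83
ticket_id=27: ✓ → 76
ticket_id=28: ✓ → 19
ticket_id=29: ✓ → 90
ticket_id=30: ✗
ticket_id=31: ✓ → 59
ticket_id=32: ✓ → 53
ticket_id=33: ✓ → 51
net_avg = (45 + 77 + 13 + 31 + 83 + 76 + 19 + 90 + 59 + 53 + 51) / 11 = 54.2727272727

54.2727272727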